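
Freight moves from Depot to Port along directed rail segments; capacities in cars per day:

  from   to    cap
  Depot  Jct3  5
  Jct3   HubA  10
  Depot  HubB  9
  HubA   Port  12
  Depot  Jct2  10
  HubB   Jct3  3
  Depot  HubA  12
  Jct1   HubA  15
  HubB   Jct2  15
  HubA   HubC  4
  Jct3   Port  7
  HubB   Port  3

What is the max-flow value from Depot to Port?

22

Augment Depot→HubB→Port: bottleneck 3, flow now 3.
Augment Depot→Jct3→Port: bottleneck 5, flow now 8.
Augment Depot→HubA→Port: bottleneck 12, flow now 20.
Augment Depot→HubB→Jct3→Port: bottleneck 2, flow now 22.
No augmenting path remains; maximum flow = 22.
In the residual graph, reachable from Depot: {Depot, HubB, Jct3, Jct2, HubA, HubC}.
Min-cut edges: HubB→Port (3), Jct3→Port (7), HubA→Port (12); capacity 3 + 7 + 12 = 22.
This cut is saturated, so no flow can exceed 22.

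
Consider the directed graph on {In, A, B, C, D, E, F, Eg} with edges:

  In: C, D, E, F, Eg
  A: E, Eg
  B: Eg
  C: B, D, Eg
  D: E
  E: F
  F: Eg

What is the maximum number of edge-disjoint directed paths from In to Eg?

Assign every edge capacity 1; by Menger, the answer equals the max flow.
Path In→Eg (+1); total 1.
Path In→C→Eg (+1); total 2.
Path In→F→Eg (+1); total 3.
No residual In→Eg path; max flow = 3.
Certifying cut of size 3: {F→Eg, In→C, In→Eg}.

3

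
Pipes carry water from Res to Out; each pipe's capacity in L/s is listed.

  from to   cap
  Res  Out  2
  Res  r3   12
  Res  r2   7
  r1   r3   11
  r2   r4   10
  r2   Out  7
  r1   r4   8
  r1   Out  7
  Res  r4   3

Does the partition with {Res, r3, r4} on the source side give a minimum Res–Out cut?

Given cut capacity: 7 + 2 = 9.
Augment Res→Out: bottleneck 2, flow now 2.
Augment Res→r2→Out: bottleneck 7, flow now 9.
No augmenting path remains; maximum flow = 9.
Cut capacity 9 equals the max flow, so it is a minimum cut.

Yes — it is a minimum cut (capacity 9).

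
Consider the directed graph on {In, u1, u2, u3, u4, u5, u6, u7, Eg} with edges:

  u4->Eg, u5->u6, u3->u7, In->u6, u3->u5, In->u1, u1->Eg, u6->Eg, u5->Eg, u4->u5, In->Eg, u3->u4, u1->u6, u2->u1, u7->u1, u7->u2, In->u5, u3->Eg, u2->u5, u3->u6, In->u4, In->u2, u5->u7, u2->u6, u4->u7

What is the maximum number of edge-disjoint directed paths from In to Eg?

Assign every edge capacity 1; by Menger, the answer equals the max flow.
Path In→Eg (+1); total 1.
Path In→u1→Eg (+1); total 2.
Path In→u4→Eg (+1); total 3.
Path In→u5→Eg (+1); total 4.
Path In→u6→Eg (+1); total 5.
No residual In→Eg path; max flow = 5.
Certifying cut of size 5: {In→Eg, In→u4, u1→Eg, u5→Eg, u6→Eg}.

5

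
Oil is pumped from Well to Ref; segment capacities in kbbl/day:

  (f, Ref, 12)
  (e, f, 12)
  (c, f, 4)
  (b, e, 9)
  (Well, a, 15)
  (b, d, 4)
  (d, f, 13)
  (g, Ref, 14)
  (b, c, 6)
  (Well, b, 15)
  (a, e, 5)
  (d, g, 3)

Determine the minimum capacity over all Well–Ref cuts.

Augment Well→a→e→f→Ref: bottleneck 5, flow now 5.
Augment Well→b→c→f→Ref: bottleneck 4, flow now 9.
Augment Well→b→d→f→Ref: bottleneck 3, flow now 12.
Augment Well→b→d→g→Ref: bottleneck 1, flow now 13.
Augment Well→b→e→f→d→g→Ref: bottleneck 2, flow now 15. (uses reverse residual edge)
No augmenting path remains; maximum flow = 15.
By max-flow min-cut, the minimum cut capacity equals the max flow.
In the residual graph, reachable from Well: {Well, a, b, c, d, e, f}.
Min-cut edges: d→g (3), f→Ref (12); capacity 3 + 12 = 15.

15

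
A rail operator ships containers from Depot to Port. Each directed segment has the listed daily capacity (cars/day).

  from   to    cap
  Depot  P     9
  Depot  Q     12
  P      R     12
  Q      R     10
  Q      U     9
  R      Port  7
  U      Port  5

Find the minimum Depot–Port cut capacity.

12

Augment Depot→P→R→Port: bottleneck 7, flow now 7.
Augment Depot→Q→U→Port: bottleneck 5, flow now 12.
No augmenting path remains; maximum flow = 12.
By max-flow min-cut, the minimum cut capacity equals the max flow.
In the residual graph, reachable from Depot: {Depot, P, Q, R, U}.
Min-cut edges: R→Port (7), U→Port (5); capacity 7 + 5 = 12.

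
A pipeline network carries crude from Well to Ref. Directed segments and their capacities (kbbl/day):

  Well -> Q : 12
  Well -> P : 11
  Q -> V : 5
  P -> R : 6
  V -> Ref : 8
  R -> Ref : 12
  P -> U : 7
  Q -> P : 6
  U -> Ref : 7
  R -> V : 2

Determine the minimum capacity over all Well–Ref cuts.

Augment Well→P→R→Ref: bottleneck 6, flow now 6.
Augment Well→P→U→Ref: bottleneck 5, flow now 11.
Augment Well→Q→V→Ref: bottleneck 5, flow now 16.
Augment Well→Q→P→U→Ref: bottleneck 2, flow now 18.
No augmenting path remains; maximum flow = 18.
By max-flow min-cut, the minimum cut capacity equals the max flow.
In the residual graph, reachable from Well: {Well, P, Q}.
Min-cut edges: P→R (6), P→U (7), Q→V (5); capacity 6 + 7 + 5 = 18.

18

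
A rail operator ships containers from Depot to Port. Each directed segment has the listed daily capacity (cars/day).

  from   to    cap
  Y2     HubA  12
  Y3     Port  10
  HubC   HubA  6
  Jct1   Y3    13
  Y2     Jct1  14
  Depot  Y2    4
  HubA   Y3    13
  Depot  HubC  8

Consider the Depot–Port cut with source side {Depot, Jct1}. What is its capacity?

25

Edges leaving {Depot, Jct1}: Depot→Y2 (4), Depot→HubC (8), Jct1→Y3 (13).
Cut capacity = 4 + 8 + 13 = 25.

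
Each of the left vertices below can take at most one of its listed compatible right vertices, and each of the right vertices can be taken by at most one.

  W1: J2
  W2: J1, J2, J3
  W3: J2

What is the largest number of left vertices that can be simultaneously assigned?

Unit-capacity flow: source→left, listed edges, right→sink; max matching = max flow.
Augmenting path W1→J2 (+1); matched 1.
Augmenting path W2→J1 (+1); matched 2.
No augmenting path remains; maximum matching = 2.
König certificate: {W2, J2} is a vertex cover of size 2 (every listed pair touches it), so no matching can be larger.

2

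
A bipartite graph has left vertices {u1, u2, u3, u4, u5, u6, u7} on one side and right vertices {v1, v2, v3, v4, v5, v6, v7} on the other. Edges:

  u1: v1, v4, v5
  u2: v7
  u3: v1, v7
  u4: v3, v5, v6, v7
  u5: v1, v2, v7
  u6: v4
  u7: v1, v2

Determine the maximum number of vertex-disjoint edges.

Unit-capacity flow: source→left, listed edges, right→sink; max matching = max flow.
Augmenting path u1→v1 (+1); matched 1.
Augmenting path u2→v7 (+1); matched 2.
Augmenting path u4→v3 (+1); matched 3.
Augmenting path u5→v2 (+1); matched 4.
Augmenting path u6→v4 (+1); matched 5.
Augmenting path u3→v1→u1→v5 (+1); matched 6.
No augmenting path remains; maximum matching = 6.
König certificate: {u1, u4, u6, v1, v2, v7} is a vertex cover of size 6 (every listed pair touches it), so no matching can be larger.

6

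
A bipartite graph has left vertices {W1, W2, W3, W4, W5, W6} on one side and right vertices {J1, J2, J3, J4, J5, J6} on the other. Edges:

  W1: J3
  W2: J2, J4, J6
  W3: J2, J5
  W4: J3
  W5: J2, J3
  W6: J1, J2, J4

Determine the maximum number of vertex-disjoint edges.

5

Unit-capacity flow: source→left, listed edges, right→sink; max matching = max flow.
Augmenting path W1→J3 (+1); matched 1.
Augmenting path W2→J2 (+1); matched 2.
Augmenting path W3→J5 (+1); matched 3.
Augmenting path W6→J1 (+1); matched 4.
Augmenting path W5→J2→W2→J4 (+1); matched 5.
No augmenting path remains; maximum matching = 5.
König certificate: {W2, W3, W5, W6, J3} is a vertex cover of size 5 (every listed pair touches it), so no matching can be larger.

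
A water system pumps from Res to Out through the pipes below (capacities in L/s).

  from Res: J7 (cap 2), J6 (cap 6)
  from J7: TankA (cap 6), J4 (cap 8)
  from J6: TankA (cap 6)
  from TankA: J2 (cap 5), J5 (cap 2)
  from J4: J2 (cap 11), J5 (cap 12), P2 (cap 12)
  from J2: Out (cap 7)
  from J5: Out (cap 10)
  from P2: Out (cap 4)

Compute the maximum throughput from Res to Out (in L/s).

Augment Res→J7→TankA→J2→Out: bottleneck 2, flow now 2.
Augment Res→J6→TankA→J2→Out: bottleneck 3, flow now 5.
Augment Res→J6→TankA→J5→Out: bottleneck 2, flow now 7.
Augment Res→J6→TankA→J7→J4→J2→Out: bottleneck 1, flow now 8. (uses reverse residual edge)
No augmenting path remains; maximum flow = 8.
In the residual graph, reachable from Res: {Res}.
Min-cut edges: Res→J7 (2), Res→J6 (6); capacity 2 + 6 = 8.
This cut is saturated, so no flow can exceed 8.

8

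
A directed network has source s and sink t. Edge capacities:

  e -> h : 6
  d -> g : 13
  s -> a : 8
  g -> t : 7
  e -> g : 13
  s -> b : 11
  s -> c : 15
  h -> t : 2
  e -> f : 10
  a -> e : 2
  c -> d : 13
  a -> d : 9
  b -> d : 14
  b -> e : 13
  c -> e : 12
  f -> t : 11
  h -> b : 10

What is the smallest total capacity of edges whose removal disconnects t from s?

19

Augment s→a→d→g→t: bottleneck 7, flow now 7.
Augment s→a→e→f→t: bottleneck 1, flow now 8.
Augment s→b→e→f→t: bottleneck 9, flow now 17.
Augment s→b→e→h→t: bottleneck 2, flow now 19.
No augmenting path remains; maximum flow = 19.
By max-flow min-cut, the minimum cut capacity equals the max flow.
In the residual graph, reachable from s: {s, a, b, c, d, e, g, h}.
Min-cut edges: e→f (10), g→t (7), h→t (2); capacity 10 + 7 + 2 = 19.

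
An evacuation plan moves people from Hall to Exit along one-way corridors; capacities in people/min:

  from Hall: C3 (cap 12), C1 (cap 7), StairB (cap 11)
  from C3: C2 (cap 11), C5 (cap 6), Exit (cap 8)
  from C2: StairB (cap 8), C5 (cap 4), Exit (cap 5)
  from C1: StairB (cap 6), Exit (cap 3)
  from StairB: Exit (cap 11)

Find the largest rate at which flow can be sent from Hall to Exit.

Augment Hall→C3→Exit: bottleneck 8, flow now 8.
Augment Hall→C1→Exit: bottleneck 3, flow now 11.
Augment Hall→StairB→Exit: bottleneck 11, flow now 22.
Augment Hall→C3→C2→Exit: bottleneck 4, flow now 26.
No augmenting path remains; maximum flow = 26.
In the residual graph, reachable from Hall: {Hall, C1, StairB}.
Min-cut edges: Hall→C3 (12), C1→Exit (3), StairB→Exit (11); capacity 12 + 3 + 11 = 26.
This cut is saturated, so no flow can exceed 26.

26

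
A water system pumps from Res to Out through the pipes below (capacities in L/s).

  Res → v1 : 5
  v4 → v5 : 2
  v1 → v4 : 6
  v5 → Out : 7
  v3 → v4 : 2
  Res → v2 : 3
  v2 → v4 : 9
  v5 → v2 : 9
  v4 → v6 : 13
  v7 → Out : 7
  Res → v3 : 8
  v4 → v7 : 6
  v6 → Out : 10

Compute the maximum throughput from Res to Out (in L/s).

Augment Res→v1→v4→v5→Out: bottleneck 2, flow now 2.
Augment Res→v1→v4→v6→Out: bottleneck 3, flow now 5.
Augment Res→v2→v4→v6→Out: bottleneck 3, flow now 8.
Augment Res→v3→v4→v6→Out: bottleneck 2, flow now 10.
No augmenting path remains; maximum flow = 10.
In the residual graph, reachable from Res: {Res, v3}.
Min-cut edges: Res→v1 (5), Res→v2 (3), v3→v4 (2); capacity 5 + 3 + 2 = 10.
This cut is saturated, so no flow can exceed 10.

10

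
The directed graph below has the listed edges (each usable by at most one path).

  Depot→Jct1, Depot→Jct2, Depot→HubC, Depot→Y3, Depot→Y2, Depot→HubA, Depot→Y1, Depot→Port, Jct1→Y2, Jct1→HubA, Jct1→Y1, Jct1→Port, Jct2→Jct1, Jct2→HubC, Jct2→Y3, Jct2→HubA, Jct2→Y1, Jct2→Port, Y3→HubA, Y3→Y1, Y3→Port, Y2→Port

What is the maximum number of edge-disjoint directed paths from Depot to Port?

5

Assign every edge capacity 1; by Menger, the answer equals the max flow.
Path Depot→Port (+1); total 1.
Path Depot→Jct1→Port (+1); total 2.
Path Depot→Jct2→Port (+1); total 3.
Path Depot→Y3→Port (+1); total 4.
Path Depot→Y2→Port (+1); total 5.
No residual Depot→Port path; max flow = 5.
Certifying cut of size 5: {Depot→Jct1, Depot→Jct2, Depot→Port, Depot→Y2, Depot→Y3}.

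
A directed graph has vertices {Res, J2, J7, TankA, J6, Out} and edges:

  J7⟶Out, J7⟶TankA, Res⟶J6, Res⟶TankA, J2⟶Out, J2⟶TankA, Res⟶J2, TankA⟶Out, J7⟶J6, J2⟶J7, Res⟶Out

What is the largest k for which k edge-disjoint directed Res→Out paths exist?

Assign every edge capacity 1; by Menger, the answer equals the max flow.
Path Res→Out (+1); total 1.
Path Res→J2→Out (+1); total 2.
Path Res→TankA→Out (+1); total 3.
No residual Res→Out path; max flow = 3.
Certifying cut of size 3: {Res→J2, Res→Out, Res→TankA}.

3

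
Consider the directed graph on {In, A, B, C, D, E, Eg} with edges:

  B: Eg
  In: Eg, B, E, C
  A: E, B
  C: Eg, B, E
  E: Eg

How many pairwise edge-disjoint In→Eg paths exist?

Assign every edge capacity 1; by Menger, the answer equals the max flow.
Path In→Eg (+1); total 1.
Path In→B→Eg (+1); total 2.
Path In→C→Eg (+1); total 3.
Path In→E→Eg (+1); total 4.
No residual In→Eg path; max flow = 4.
Certifying cut of size 4: {In→B, In→C, In→E, In→Eg}.

4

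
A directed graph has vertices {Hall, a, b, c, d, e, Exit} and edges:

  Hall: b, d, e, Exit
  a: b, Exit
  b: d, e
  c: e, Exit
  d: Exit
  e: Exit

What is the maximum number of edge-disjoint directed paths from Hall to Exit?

3

Assign every edge capacity 1; by Menger, the answer equals the max flow.
Path Hall→Exit (+1); total 1.
Path Hall→d→Exit (+1); total 2.
Path Hall→e→Exit (+1); total 3.
No residual Hall→Exit path; max flow = 3.
Certifying cut of size 3: {Hall→Exit, d→Exit, e→Exit}.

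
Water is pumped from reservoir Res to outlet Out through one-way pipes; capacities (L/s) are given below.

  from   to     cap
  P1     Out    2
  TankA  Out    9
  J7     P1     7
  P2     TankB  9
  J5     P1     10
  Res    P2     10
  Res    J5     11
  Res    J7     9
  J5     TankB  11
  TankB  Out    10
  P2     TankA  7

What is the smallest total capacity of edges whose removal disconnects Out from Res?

Augment Res→J5→TankB→Out: bottleneck 10, flow now 10.
Augment Res→J5→P1→Out: bottleneck 1, flow now 11.
Augment Res→P2→TankA→Out: bottleneck 7, flow now 18.
Augment Res→J7→P1→Out: bottleneck 1, flow now 19.
No augmenting path remains; maximum flow = 19.
By max-flow min-cut, the minimum cut capacity equals the max flow.
In the residual graph, reachable from Res: {Res, J5, P2, J7, TankB, P1}.
Min-cut edges: P2→TankA (7), TankB→Out (10), P1→Out (2); capacity 7 + 10 + 2 = 19.

19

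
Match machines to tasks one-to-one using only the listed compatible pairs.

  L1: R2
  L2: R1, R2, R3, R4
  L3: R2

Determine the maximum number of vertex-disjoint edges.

2

Unit-capacity flow: source→left, listed edges, right→sink; max matching = max flow.
Augmenting path L1→R2 (+1); matched 1.
Augmenting path L2→R1 (+1); matched 2.
No augmenting path remains; maximum matching = 2.
König certificate: {L2, R2} is a vertex cover of size 2 (every listed pair touches it), so no matching can be larger.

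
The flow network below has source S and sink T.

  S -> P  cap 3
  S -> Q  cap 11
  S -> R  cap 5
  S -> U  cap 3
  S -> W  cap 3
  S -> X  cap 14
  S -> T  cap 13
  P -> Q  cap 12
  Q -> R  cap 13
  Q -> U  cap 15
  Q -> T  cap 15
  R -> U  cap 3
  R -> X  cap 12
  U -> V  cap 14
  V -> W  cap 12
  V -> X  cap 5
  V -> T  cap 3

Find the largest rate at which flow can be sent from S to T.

30

Augment S→T: bottleneck 13, flow now 13.
Augment S→Q→T: bottleneck 11, flow now 24.
Augment S→P→Q→T: bottleneck 3, flow now 27.
Augment S→U→V→T: bottleneck 3, flow now 30.
No augmenting path remains; maximum flow = 30.
In the residual graph, reachable from S: {S, R, U, V, W, X}.
Min-cut edges: S→P (3), S→Q (11), S→T (13), V→T (3); capacity 3 + 11 + 13 + 3 = 30.
This cut is saturated, so no flow can exceed 30.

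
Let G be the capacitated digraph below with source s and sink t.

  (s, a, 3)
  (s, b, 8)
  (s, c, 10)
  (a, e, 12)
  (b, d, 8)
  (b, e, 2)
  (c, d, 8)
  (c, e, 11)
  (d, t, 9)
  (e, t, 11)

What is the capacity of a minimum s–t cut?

20

Augment s→a→e→t: bottleneck 3, flow now 3.
Augment s→b→d→t: bottleneck 8, flow now 11.
Augment s→c→d→t: bottleneck 1, flow now 12.
Augment s→c→e→t: bottleneck 8, flow now 20.
No augmenting path remains; maximum flow = 20.
By max-flow min-cut, the minimum cut capacity equals the max flow.
In the residual graph, reachable from s: {s, a, b, c, d, e}.
Min-cut edges: d→t (9), e→t (11); capacity 9 + 11 = 20.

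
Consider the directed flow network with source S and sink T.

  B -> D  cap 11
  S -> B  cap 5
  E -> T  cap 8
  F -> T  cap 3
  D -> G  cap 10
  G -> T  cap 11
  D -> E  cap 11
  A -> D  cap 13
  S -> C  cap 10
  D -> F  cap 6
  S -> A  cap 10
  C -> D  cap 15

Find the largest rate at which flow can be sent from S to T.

21

Augment S→A→D→E→T: bottleneck 8, flow now 8.
Augment S→A→D→F→T: bottleneck 2, flow now 10.
Augment S→B→D→F→T: bottleneck 1, flow now 11.
Augment S→B→D→G→T: bottleneck 4, flow now 15.
Augment S→C→D→G→T: bottleneck 6, flow now 21.
No augmenting path remains; maximum flow = 21.
In the residual graph, reachable from S: {S, A, B, C, D, E, F}.
Min-cut edges: D→G (10), E→T (8), F→T (3); capacity 10 + 8 + 3 = 21.
This cut is saturated, so no flow can exceed 21.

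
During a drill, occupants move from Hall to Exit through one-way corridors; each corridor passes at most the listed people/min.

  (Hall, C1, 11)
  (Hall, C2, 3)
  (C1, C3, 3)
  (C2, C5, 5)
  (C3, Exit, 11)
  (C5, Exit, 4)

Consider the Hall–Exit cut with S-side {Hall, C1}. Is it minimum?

Given cut capacity: 3 + 3 = 6.
Augment Hall→C1→C3→Exit: bottleneck 3, flow now 3.
Augment Hall→C2→C5→Exit: bottleneck 3, flow now 6.
No augmenting path remains; maximum flow = 6.
Cut capacity 6 equals the max flow, so it is a minimum cut.

Yes — it is a minimum cut (capacity 6).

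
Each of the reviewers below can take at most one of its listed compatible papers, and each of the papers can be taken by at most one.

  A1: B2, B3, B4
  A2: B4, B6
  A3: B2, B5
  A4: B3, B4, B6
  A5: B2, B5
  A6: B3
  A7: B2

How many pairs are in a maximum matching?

5

Unit-capacity flow: source→left, listed edges, right→sink; max matching = max flow.
Augmenting path A1→B2 (+1); matched 1.
Augmenting path A2→B4 (+1); matched 2.
Augmenting path A3→B5 (+1); matched 3.
Augmenting path A4→B3 (+1); matched 4.
Augmenting path A6→B3→A4→B6 (+1); matched 5.
No augmenting path remains; maximum matching = 5.
König certificate: {B2, B3, B4, B5, B6} is a vertex cover of size 5 (every listed pair touches it), so no matching can be larger.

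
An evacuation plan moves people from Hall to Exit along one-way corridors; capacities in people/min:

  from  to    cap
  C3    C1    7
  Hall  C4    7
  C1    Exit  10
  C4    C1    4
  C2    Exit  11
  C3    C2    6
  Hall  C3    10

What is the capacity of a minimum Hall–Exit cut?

14

Augment Hall→C3→C1→Exit: bottleneck 7, flow now 7.
Augment Hall→C3→C2→Exit: bottleneck 3, flow now 10.
Augment Hall→C4→C1→Exit: bottleneck 3, flow now 13.
Augment Hall→C4→C1→C3→C2→Exit: bottleneck 1, flow now 14. (uses reverse residual edge)
No augmenting path remains; maximum flow = 14.
By max-flow min-cut, the minimum cut capacity equals the max flow.
In the residual graph, reachable from Hall: {Hall, C4}.
Min-cut edges: Hall→C3 (10), C4→C1 (4); capacity 10 + 4 = 14.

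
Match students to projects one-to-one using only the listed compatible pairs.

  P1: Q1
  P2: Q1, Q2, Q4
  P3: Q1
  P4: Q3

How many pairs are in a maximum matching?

Unit-capacity flow: source→left, listed edges, right→sink; max matching = max flow.
Augmenting path P1→Q1 (+1); matched 1.
Augmenting path P2→Q2 (+1); matched 2.
Augmenting path P4→Q3 (+1); matched 3.
No augmenting path remains; maximum matching = 3.
König certificate: {P2, P4, Q1} is a vertex cover of size 3 (every listed pair touches it), so no matching can be larger.

3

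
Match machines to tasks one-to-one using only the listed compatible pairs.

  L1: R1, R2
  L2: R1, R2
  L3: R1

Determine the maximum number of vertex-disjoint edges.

Unit-capacity flow: source→left, listed edges, right→sink; max matching = max flow.
Augmenting path L1→R1 (+1); matched 1.
Augmenting path L2→R2 (+1); matched 2.
No augmenting path remains; maximum matching = 2.
König certificate: {R1, R2} is a vertex cover of size 2 (every listed pair touches it), so no matching can be larger.

2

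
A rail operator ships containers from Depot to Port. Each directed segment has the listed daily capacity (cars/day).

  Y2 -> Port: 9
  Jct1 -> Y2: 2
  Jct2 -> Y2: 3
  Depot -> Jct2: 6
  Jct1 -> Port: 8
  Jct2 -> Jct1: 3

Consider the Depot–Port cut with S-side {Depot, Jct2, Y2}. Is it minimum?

Given cut capacity: 3 + 9 = 12.
Augment Depot→Jct2→Jct1→Port: bottleneck 3, flow now 3.
Augment Depot→Jct2→Y2→Port: bottleneck 3, flow now 6.
No augmenting path remains; maximum flow = 6.
In the residual graph, reachable from Depot: {Depot}.
Min-cut edges: Depot→Jct2 (6); capacity 6 = 6.
Cut capacity 12 exceeds the max flow 6, so it is not minimum.

No — its capacity is 12, but the minimum cut has capacity 6.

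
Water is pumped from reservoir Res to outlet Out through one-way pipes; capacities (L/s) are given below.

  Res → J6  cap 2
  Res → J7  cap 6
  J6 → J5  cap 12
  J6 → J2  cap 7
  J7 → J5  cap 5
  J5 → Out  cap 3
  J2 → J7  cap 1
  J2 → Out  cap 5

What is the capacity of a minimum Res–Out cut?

5

Augment Res→J6→J5→Out: bottleneck 2, flow now 2.
Augment Res→J7→J5→Out: bottleneck 1, flow now 3.
Augment Res→J7→J5→J6→J2→Out: bottleneck 2, flow now 5. (uses reverse residual edge)
No augmenting path remains; maximum flow = 5.
By max-flow min-cut, the minimum cut capacity equals the max flow.
In the residual graph, reachable from Res: {Res, J7, J5}.
Min-cut edges: Res→J6 (2), J5→Out (3); capacity 2 + 3 = 5.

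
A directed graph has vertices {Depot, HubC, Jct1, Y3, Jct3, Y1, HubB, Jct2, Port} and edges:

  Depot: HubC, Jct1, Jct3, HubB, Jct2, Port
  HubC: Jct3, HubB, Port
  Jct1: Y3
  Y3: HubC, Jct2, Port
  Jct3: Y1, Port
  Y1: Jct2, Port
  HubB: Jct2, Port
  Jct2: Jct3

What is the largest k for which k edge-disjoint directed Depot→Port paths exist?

Assign every edge capacity 1; by Menger, the answer equals the max flow.
Path Depot→Port (+1); total 1.
Path Depot→HubC→Port (+1); total 2.
Path Depot→Jct3→Port (+1); total 3.
Path Depot→HubB→Port (+1); total 4.
Path Depot→Jct1→Y3→Port (+1); total 5.
Path Depot→Jct2→Jct3→Y1→Port (+1); total 6.
No residual Depot→Port path; max flow = 6.
Certifying cut of size 6: {Depot→HubB, Depot→HubC, Depot→Jct1, Depot→Jct2, Depot→Jct3, Depot→Port}.

6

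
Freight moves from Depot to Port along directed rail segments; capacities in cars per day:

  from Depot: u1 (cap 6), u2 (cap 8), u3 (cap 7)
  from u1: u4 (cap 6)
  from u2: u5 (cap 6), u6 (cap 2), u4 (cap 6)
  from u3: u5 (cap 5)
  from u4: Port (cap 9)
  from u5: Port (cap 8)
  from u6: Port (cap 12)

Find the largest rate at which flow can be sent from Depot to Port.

19

Augment Depot→u1→u4→Port: bottleneck 6, flow now 6.
Augment Depot→u2→u4→Port: bottleneck 3, flow now 9.
Augment Depot→u2→u5→Port: bottleneck 5, flow now 14.
Augment Depot→u3→u5→Port: bottleneck 3, flow now 17.
Augment Depot→u3→u5→u2→u6→Port: bottleneck 2, flow now 19. (uses reverse residual edge)
No augmenting path remains; maximum flow = 19.
In the residual graph, reachable from Depot: {Depot, u3}.
Min-cut edges: Depot→u1 (6), Depot→u2 (8), u3→u5 (5); capacity 6 + 8 + 5 = 19.
This cut is saturated, so no flow can exceed 19.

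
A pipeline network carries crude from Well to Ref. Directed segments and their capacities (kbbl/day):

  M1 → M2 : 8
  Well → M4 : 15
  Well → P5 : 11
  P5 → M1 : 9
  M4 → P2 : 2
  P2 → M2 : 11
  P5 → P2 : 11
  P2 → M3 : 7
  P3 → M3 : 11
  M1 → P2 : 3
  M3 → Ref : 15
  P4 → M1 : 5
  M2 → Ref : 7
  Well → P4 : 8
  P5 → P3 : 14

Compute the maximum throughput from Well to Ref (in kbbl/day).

Augment Well→P4→M1→M2→Ref: bottleneck 5, flow now 5.
Augment Well→M4→P2→M3→Ref: bottleneck 2, flow now 7.
Augment Well→P5→M1→M2→Ref: bottleneck 2, flow now 9.
Augment Well→P5→P3→M3→Ref: bottleneck 9, flow now 18.
No augmenting path remains; maximum flow = 18.
In the residual graph, reachable from Well: {Well, P4, M4}.
Min-cut edges: Well→P5 (11), P4→M1 (5), M4→P2 (2); capacity 11 + 5 + 2 = 18.
This cut is saturated, so no flow can exceed 18.

18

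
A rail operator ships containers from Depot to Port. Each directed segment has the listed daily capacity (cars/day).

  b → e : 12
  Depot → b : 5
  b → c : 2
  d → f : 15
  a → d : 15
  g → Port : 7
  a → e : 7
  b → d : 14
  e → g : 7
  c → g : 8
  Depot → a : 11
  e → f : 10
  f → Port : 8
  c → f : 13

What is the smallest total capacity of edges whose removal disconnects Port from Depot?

15

Augment Depot→a→d→f→Port: bottleneck 8, flow now 8.
Augment Depot→a→e→g→Port: bottleneck 3, flow now 11.
Augment Depot→b→c→g→Port: bottleneck 2, flow now 13.
Augment Depot→b→e→g→Port: bottleneck 2, flow now 15.
No augmenting path remains; maximum flow = 15.
By max-flow min-cut, the minimum cut capacity equals the max flow.
In the residual graph, reachable from Depot: {Depot, a, b, c, d, e, f, g}.
Min-cut edges: f→Port (8), g→Port (7); capacity 8 + 7 = 15.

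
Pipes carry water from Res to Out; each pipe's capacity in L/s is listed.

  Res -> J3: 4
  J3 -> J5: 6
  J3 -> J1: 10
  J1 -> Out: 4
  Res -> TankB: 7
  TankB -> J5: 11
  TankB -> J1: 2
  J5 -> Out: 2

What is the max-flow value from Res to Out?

Augment Res→TankB→J1→Out: bottleneck 2, flow now 2.
Augment Res→TankB→J5→Out: bottleneck 2, flow now 4.
Augment Res→J3→J1→Out: bottleneck 2, flow now 6.
No augmenting path remains; maximum flow = 6.
In the residual graph, reachable from Res: {Res, TankB, J3, J1, J5}.
Min-cut edges: J1→Out (4), J5→Out (2); capacity 4 + 2 = 6.
This cut is saturated, so no flow can exceed 6.

6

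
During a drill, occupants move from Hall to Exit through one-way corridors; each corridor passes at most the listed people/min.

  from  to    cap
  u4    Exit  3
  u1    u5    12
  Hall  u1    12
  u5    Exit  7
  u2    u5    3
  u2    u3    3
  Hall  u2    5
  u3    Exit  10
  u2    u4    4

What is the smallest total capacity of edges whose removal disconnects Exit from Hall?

12

Augment Hall→u1→u5→Exit: bottleneck 7, flow now 7.
Augment Hall→u2→u3→Exit: bottleneck 3, flow now 10.
Augment Hall→u2→u4→Exit: bottleneck 2, flow now 12.
No augmenting path remains; maximum flow = 12.
By max-flow min-cut, the minimum cut capacity equals the max flow.
In the residual graph, reachable from Hall: {Hall, u1, u5}.
Min-cut edges: Hall→u2 (5), u5→Exit (7); capacity 5 + 7 = 12.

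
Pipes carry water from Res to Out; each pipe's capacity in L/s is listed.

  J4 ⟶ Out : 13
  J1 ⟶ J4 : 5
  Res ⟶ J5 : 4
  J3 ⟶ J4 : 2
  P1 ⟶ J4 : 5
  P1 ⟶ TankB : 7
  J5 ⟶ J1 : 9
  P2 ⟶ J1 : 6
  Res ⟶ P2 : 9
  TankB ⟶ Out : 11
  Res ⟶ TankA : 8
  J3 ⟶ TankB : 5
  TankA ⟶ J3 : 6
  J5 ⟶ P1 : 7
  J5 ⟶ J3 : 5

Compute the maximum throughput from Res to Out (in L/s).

15

Augment Res→J5→J3→J4→Out: bottleneck 2, flow now 2.
Augment Res→J5→J3→TankB→Out: bottleneck 2, flow now 4.
Augment Res→TankA→J3→TankB→Out: bottleneck 3, flow now 7.
Augment Res→P2→J1→J4→Out: bottleneck 5, flow now 12.
Augment Res→TankA→J3→J5→P1→J4→Out: bottleneck 3, flow now 15. (uses reverse residual edge)
No augmenting path remains; maximum flow = 15.
In the residual graph, reachable from Res: {Res, TankA, P2, J1}.
Min-cut edges: Res→J5 (4), TankA→J3 (6), J1→J4 (5); capacity 4 + 6 + 5 = 15.
This cut is saturated, so no flow can exceed 15.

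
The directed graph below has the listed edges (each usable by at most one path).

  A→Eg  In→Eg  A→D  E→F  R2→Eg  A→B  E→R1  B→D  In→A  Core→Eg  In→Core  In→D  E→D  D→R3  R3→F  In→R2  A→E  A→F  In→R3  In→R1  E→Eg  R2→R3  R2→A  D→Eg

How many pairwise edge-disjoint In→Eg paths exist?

5

Assign every edge capacity 1; by Menger, the answer equals the max flow.
Path In→Eg (+1); total 1.
Path In→R2→Eg (+1); total 2.
Path In→A→Eg (+1); total 3.
Path In→D→Eg (+1); total 4.
Path In→Core→Eg (+1); total 5.
No residual In→Eg path; max flow = 5.
Certifying cut of size 5: {In→A, In→Core, In→D, In→Eg, In→R2}.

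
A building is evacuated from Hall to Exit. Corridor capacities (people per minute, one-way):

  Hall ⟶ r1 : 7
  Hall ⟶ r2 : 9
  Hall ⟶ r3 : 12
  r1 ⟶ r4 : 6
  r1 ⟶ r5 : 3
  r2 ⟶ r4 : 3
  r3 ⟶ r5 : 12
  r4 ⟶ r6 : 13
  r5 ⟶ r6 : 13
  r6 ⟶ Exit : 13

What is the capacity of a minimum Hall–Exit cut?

13

Augment Hall→r1→r4→r6→Exit: bottleneck 6, flow now 6.
Augment Hall→r1→r5→r6→Exit: bottleneck 1, flow now 7.
Augment Hall→r2→r4→r6→Exit: bottleneck 3, flow now 10.
Augment Hall→r3→r5→r6→Exit: bottleneck 3, flow now 13.
No augmenting path remains; maximum flow = 13.
By max-flow min-cut, the minimum cut capacity equals the max flow.
In the residual graph, reachable from Hall: {Hall, r1, r2, r3, r4, r5, r6}.
Min-cut edges: r6→Exit (13); capacity 13 = 13.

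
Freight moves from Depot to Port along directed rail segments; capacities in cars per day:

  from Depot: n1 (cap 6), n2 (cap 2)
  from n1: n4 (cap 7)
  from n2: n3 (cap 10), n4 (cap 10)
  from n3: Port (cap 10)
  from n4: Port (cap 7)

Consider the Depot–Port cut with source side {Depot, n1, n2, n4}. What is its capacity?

17

Edges leaving {Depot, n1, n2, n4}: n2→n3 (10), n4→Port (7).
Cut capacity = 10 + 7 = 17.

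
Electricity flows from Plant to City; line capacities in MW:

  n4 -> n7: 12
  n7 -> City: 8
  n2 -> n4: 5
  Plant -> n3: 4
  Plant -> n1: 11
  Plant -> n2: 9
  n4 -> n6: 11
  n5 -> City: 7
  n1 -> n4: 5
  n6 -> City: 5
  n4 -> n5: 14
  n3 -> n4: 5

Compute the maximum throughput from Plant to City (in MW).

14

Augment Plant→n1→n4→n5→City: bottleneck 5, flow now 5.
Augment Plant→n2→n4→n5→City: bottleneck 2, flow now 7.
Augment Plant→n2→n4→n6→City: bottleneck 3, flow now 10.
Augment Plant→n3→n4→n6→City: bottleneck 2, flow now 12.
Augment Plant→n3→n4→n7→City: bottleneck 2, flow now 14.
No augmenting path remains; maximum flow = 14.
In the residual graph, reachable from Plant: {Plant, n1, n2}.
Min-cut edges: Plant→n3 (4), n1→n4 (5), n2→n4 (5); capacity 4 + 5 + 5 = 14.
This cut is saturated, so no flow can exceed 14.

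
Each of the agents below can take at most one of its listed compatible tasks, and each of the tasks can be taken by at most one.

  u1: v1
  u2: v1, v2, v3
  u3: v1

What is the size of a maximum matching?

Unit-capacity flow: source→left, listed edges, right→sink; max matching = max flow.
Augmenting path u1→v1 (+1); matched 1.
Augmenting path u2→v2 (+1); matched 2.
No augmenting path remains; maximum matching = 2.
König certificate: {u2, v1} is a vertex cover of size 2 (every listed pair touches it), so no matching can be larger.

2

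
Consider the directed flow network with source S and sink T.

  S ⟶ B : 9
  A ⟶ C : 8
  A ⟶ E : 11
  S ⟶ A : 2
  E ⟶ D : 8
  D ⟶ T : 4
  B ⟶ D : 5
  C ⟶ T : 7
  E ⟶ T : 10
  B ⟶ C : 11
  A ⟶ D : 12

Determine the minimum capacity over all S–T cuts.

Augment S→A→C→T: bottleneck 2, flow now 2.
Augment S→B→C→T: bottleneck 5, flow now 7.
Augment S→B→D→T: bottleneck 4, flow now 11.
No augmenting path remains; maximum flow = 11.
By max-flow min-cut, the minimum cut capacity equals the max flow.
In the residual graph, reachable from S: {S}.
Min-cut edges: S→A (2), S→B (9); capacity 2 + 9 = 11.

11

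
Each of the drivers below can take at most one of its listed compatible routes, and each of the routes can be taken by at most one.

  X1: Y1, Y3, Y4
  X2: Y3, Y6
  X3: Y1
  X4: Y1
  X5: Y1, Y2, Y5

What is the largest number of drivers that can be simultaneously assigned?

4

Unit-capacity flow: source→left, listed edges, right→sink; max matching = max flow.
Augmenting path X1→Y1 (+1); matched 1.
Augmenting path X2→Y3 (+1); matched 2.
Augmenting path X5→Y2 (+1); matched 3.
Augmenting path X3→Y1→X1→Y4 (+1); matched 4.
No augmenting path remains; maximum matching = 4.
König certificate: {X1, X2, X5, Y1} is a vertex cover of size 4 (every listed pair touches it), so no matching can be larger.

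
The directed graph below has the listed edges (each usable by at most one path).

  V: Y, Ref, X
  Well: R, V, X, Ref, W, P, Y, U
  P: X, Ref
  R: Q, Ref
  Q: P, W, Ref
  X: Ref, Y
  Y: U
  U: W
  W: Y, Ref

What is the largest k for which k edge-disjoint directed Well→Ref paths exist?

6

Assign every edge capacity 1; by Menger, the answer equals the max flow.
Path Well→Ref (+1); total 1.
Path Well→P→Ref (+1); total 2.
Path Well→R→Ref (+1); total 3.
Path Well→V→Ref (+1); total 4.
Path Well→W→Ref (+1); total 5.
Path Well→X→Ref (+1); total 6.
No residual Well→Ref path; max flow = 6.
Certifying cut of size 6: {W→Ref, Well→P, Well→R, Well→Ref, Well→V, Well→X}.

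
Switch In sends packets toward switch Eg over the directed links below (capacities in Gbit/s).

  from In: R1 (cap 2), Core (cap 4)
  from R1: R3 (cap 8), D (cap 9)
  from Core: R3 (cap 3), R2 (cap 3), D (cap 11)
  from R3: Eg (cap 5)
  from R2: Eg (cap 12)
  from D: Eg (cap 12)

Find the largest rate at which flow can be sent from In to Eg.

Augment In→R1→R3→Eg: bottleneck 2, flow now 2.
Augment In→Core→R3→Eg: bottleneck 3, flow now 5.
Augment In→Core→R2→Eg: bottleneck 1, flow now 6.
No augmenting path remains; maximum flow = 6.
In the residual graph, reachable from In: {In}.
Min-cut edges: In→R1 (2), In→Core (4); capacity 2 + 4 = 6.
This cut is saturated, so no flow can exceed 6.

6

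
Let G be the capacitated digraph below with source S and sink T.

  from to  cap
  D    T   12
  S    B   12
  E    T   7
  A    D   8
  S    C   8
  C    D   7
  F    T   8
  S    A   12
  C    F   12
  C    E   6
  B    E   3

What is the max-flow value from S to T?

Augment S→A→D→T: bottleneck 8, flow now 8.
Augment S→B→E→T: bottleneck 3, flow now 11.
Augment S→C→D→T: bottleneck 4, flow now 15.
Augment S→C→E→T: bottleneck 4, flow now 19.
No augmenting path remains; maximum flow = 19.
In the residual graph, reachable from S: {S, A, B}.
Min-cut edges: S→C (8), A→D (8), B→E (3); capacity 8 + 8 + 3 = 19.
This cut is saturated, so no flow can exceed 19.

19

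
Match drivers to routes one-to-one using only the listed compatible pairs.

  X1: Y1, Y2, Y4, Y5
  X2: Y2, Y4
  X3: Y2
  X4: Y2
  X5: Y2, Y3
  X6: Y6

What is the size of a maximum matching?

Unit-capacity flow: source→left, listed edges, right→sink; max matching = max flow.
Augmenting path X1→Y1 (+1); matched 1.
Augmenting path X2→Y2 (+1); matched 2.
Augmenting path X5→Y3 (+1); matched 3.
Augmenting path X6→Y6 (+1); matched 4.
Augmenting path X3→Y2→X2→Y4 (+1); matched 5.
No augmenting path remains; maximum matching = 5.
König certificate: {X1, X2, X5, X6, Y2} is a vertex cover of size 5 (every listed pair touches it), so no matching can be larger.

5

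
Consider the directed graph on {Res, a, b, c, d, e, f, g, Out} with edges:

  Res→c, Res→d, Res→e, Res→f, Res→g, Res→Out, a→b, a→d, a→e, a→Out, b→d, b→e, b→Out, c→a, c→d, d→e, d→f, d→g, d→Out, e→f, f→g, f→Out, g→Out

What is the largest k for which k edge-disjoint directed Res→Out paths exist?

Assign every edge capacity 1; by Menger, the answer equals the max flow.
Path Res→Out (+1); total 1.
Path Res→d→Out (+1); total 2.
Path Res→f→Out (+1); total 3.
Path Res→g→Out (+1); total 4.
Path Res→c→a→Out (+1); total 5.
No residual Res→Out path; max flow = 5.
Certifying cut of size 5: {Res→Out, Res→c, Res→d, f→Out, g→Out}.

5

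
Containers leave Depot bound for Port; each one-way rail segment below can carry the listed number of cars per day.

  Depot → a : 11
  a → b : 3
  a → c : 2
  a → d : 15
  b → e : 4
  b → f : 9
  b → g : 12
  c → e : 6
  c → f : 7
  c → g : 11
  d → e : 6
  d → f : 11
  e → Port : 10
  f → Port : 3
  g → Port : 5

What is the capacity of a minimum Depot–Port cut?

11

Augment Depot→a→b→e→Port: bottleneck 3, flow now 3.
Augment Depot→a→c→e→Port: bottleneck 2, flow now 5.
Augment Depot→a→d→e→Port: bottleneck 5, flow now 10.
Augment Depot→a→d→f→Port: bottleneck 1, flow now 11.
No augmenting path remains; maximum flow = 11.
By max-flow min-cut, the minimum cut capacity equals the max flow.
In the residual graph, reachable from Depot: {Depot}.
Min-cut edges: Depot→a (11); capacity 11 = 11.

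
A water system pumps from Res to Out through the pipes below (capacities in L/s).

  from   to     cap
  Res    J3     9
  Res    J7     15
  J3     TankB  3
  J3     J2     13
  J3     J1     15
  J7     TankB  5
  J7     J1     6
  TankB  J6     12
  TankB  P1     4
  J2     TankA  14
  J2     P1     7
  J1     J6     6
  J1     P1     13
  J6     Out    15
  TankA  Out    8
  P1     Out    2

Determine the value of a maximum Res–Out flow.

Augment Res→J3→TankB→J6→Out: bottleneck 3, flow now 3.
Augment Res→J3→J2→TankA→Out: bottleneck 6, flow now 9.
Augment Res→J7→TankB→J6→Out: bottleneck 5, flow now 14.
Augment Res→J7→J1→J6→Out: bottleneck 6, flow now 20.
No augmenting path remains; maximum flow = 20.
In the residual graph, reachable from Res: {Res, J7}.
Min-cut edges: Res→J3 (9), J7→TankB (5), J7→J1 (6); capacity 9 + 5 + 6 = 20.
This cut is saturated, so no flow can exceed 20.

20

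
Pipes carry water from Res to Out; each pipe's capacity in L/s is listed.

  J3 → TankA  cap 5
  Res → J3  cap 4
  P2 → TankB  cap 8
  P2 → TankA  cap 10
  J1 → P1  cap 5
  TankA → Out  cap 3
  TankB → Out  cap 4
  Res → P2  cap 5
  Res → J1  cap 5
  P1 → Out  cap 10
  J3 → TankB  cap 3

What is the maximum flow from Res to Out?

Augment Res→J3→TankA→Out: bottleneck 3, flow now 3.
Augment Res→J3→TankB→Out: bottleneck 1, flow now 4.
Augment Res→J1→P1→Out: bottleneck 5, flow now 9.
Augment Res→P2→TankB→Out: bottleneck 3, flow now 12.
No augmenting path remains; maximum flow = 12.
In the residual graph, reachable from Res: {Res, J3, P2, TankA, TankB}.
Min-cut edges: Res→J1 (5), TankA→Out (3), TankB→Out (4); capacity 5 + 3 + 4 = 12.
This cut is saturated, so no flow can exceed 12.

12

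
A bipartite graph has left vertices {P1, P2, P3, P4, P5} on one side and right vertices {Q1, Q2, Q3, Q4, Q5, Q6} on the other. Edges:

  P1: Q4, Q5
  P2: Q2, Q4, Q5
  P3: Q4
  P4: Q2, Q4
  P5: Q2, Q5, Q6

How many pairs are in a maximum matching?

Unit-capacity flow: source→left, listed edges, right→sink; max matching = max flow.
Augmenting path P1→Q4 (+1); matched 1.
Augmenting path P2→Q2 (+1); matched 2.
Augmenting path P5→Q5 (+1); matched 3.
Augmenting path P3→Q4→P1→Q5→P5→Q6 (+1); matched 4.
No augmenting path remains; maximum matching = 4.
König certificate: {P5, Q2, Q4, Q5} is a vertex cover of size 4 (every listed pair touches it), so no matching can be larger.

4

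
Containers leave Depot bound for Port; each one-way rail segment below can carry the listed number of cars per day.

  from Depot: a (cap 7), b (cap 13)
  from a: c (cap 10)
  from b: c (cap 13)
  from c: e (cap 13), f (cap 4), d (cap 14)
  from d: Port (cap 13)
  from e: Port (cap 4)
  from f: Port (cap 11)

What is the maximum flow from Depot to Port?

Augment Depot→a→c→d→Port: bottleneck 7, flow now 7.
Augment Depot→b→c→d→Port: bottleneck 6, flow now 13.
Augment Depot→b→c→e→Port: bottleneck 4, flow now 17.
Augment Depot→b→c→f→Port: bottleneck 3, flow now 20.
No augmenting path remains; maximum flow = 20.
In the residual graph, reachable from Depot: {Depot}.
Min-cut edges: Depot→a (7), Depot→b (13); capacity 7 + 13 = 20.
This cut is saturated, so no flow can exceed 20.

20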